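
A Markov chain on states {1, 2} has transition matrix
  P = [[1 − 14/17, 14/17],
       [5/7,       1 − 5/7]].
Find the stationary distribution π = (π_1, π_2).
π_1 = 85/183, π_2 = 98/183

Solve πP = π with π_1 + π_2 = 1. From πP = π: π_1 · (1 − 14/17) + π_2 · 5/7 = π_1 ⇒ π_2 · 5/7 = π_1 · 14/17 ⇒ π_2/π_1 = (14/17)/(5/7) = 98/85. Together with π_1 + π_2 = 1:
  π_1 = (5/7)/(14/17 + 5/7) = (5/7)/(183/119) = 85/183,
  π_2 = (14/17)/(14/17 + 5/7) = (14/17)/(183/119) = 98/183.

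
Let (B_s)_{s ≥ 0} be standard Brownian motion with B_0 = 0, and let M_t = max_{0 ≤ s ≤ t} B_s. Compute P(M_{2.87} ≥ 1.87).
P(M_{2.87} ≥ 1.87) = 2·P(B_{2.87} ≥ 1.87) = 2(1 − Φ(1.87/√2.87)) ≈ 0.2697

By the reflection principle for Brownian motion, P(M_t ≥ a) = 2 · P(B_t ≥ a) for a ≥ 0. Since B_t ~ N(0, t), P(B_t ≥ 1.87) = 1 − Φ(1.87/√t) = 1 − Φ(1.87/√2.87) = 1 − Φ(1.1038). So
  P(M_{2.87} ≥ 1.87) = 2(1 − Φ(1.1038)) ≈ 0.2697.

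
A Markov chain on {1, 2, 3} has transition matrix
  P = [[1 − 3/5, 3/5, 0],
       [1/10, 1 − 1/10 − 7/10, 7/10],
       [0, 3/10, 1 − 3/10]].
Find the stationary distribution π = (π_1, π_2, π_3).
π = (1/21, 2/7, 2/3)

This is a birth-death chain on three states, which satisfies detailed balance: π_1 · P_{12} = π_2 · P_{21} and π_2 · P_{23} = π_3 · P_{32}.
From π_1 · 3/5 = π_2 · 1/10: π_2/π_1 = (3/5)/(1/10) = 6.
From π_2 · 7/10 = π_3 · 3/10: π_3/π_2 = (7/10)/(3/10) = 7/3.
Take π_1 proportional to 1; then unnormalized π = (1, 6, 14). Normalize by dividing by the sum 21:
  π = (1/21, 2/7, 2/3).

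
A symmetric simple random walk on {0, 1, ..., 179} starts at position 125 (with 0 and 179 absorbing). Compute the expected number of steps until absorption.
E[τ | X_0 = 125] = 6750

Let v_k = E[τ | X_0 = k]. Boundary: v_0 = v_179 = 0. Recurrence: v_k = 1 + (v_{k-1} + v_{k+1})/2 for 1 ≤ k ≤ 178. The particular solution to v_k − (v_{k-1} + v_{k+1})/2 = 1 is v_k = −k^2. Adding homogeneous solution A + B k and matching boundaries gives v_k = k (179 − k). Substituting k = 125: v_125 = 125 · 54 = 6750.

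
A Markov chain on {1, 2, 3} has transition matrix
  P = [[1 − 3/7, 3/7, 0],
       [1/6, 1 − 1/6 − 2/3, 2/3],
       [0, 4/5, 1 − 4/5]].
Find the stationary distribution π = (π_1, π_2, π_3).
π = (7/40, 9/20, 3/8)

This is a birth-death chain on three states, which satisfies detailed balance: π_1 · P_{12} = π_2 · P_{21} and π_2 · P_{23} = π_3 · P_{32}.
From π_1 · 3/7 = π_2 · 1/6: π_2/π_1 = (3/7)/(1/6) = 18/7.
From π_2 · 2/3 = π_3 · 4/5: π_3/π_2 = (2/3)/(4/5) = 5/6.
Take π_1 proportional to 1; then unnormalized π = (1, 18/7, 15/7). Normalize by dividing by the sum 40/7:
  π = (7/40, 9/20, 3/8).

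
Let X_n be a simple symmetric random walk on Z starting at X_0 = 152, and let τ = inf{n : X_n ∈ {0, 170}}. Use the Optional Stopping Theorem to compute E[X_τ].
E[X_τ] = 152

X_n is a martingale and τ is a bounded-mean stopping time (indeed τ is finite a.s. with bounded expectation since the walk is in a bounded region). By the OST, E[X_τ] = E[X_0] = 152. Equivalently: E[X_τ] = 170 · P(hit 170 first) + 0 · P(hit 0 first) = 170 · (152/170) = 152.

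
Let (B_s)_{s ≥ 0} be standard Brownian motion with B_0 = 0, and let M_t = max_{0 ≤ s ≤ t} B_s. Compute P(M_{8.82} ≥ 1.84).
P(M_{8.82} ≥ 1.84) = 2·P(B_{8.82} ≥ 1.84) = 2(1 − Φ(1.84/√8.82)) ≈ 0.5355

By the reflection principle for Brownian motion, P(M_t ≥ a) = 2 · P(B_t ≥ a) for a ≥ 0. Since B_t ~ N(0, t), P(B_t ≥ 1.84) = 1 − Φ(1.84/√t) = 1 − Φ(1.84/√8.82) = 1 − Φ(0.6196). So
  P(M_{8.82} ≥ 1.84) = 2(1 − Φ(0.6196)) ≈ 0.5355.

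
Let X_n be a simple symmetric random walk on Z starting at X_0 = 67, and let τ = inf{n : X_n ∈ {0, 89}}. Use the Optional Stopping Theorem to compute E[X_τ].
E[X_τ] = 67

X_n is a martingale and τ is a bounded-mean stopping time (indeed τ is finite a.s. with bounded expectation since the walk is in a bounded region). By the OST, E[X_τ] = E[X_0] = 67. Equivalently: E[X_τ] = 89 · P(hit 89 first) + 0 · P(hit 0 first) = 89 · (67/89) = 67.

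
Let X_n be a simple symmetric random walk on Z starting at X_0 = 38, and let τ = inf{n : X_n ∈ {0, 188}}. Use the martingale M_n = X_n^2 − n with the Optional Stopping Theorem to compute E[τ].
E[τ] = 5700

M_n = X_n^2 − n is a martingale (since E[X_{n+1}^2 | F_n] = X_n^2 + 1). By OST (τ has finite mean in a bounded region), E[M_τ] = E[M_0] = X_0^2 − 0 = 38^2 = 1444. Also E[M_τ] = E[X_τ^2] − E[τ]. The walk exits at 0 or 188, with P(hit 188 first) = 38/188, so E[X_τ^2] = 188^2 · 38/188 + 0 = 7144. Thus E[τ] = E[X_τ^2] − E[M_τ] = 7144 − 1444 = 5700 = 38(188 − 38) = 5700.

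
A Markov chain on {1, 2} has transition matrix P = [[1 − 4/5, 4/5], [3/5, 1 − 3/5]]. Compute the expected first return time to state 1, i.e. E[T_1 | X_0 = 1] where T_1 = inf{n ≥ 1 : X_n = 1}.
E[T_1 | X_0 = 1] = 1/π_1 = 7/3

For an irreducible recurrent Markov chain with stationary distribution π, E[T_i | X_0 = i] = 1/π_i (Kac's formula). Here π_1 = (3/5)/(4/5 + 3/5) = (3/5)/(7/5) = 3/7, so E[T_1 | X_0 = 1] = 1/π_1 = (4/5 + 3/5)/(3/5) = (7/5)/(3/5) = 7/3.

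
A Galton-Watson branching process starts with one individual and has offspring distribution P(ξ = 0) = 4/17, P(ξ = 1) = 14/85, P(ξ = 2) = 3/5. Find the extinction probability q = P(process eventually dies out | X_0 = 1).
q = 20/51

The pgf is f(s) = 4/17 + 14/85·s + 3/5·s². The extinction probability q is the smallest fixed point of f in [0, 1]. Setting s = f(s):
  3/5·s² + (14/85 − 1)·s + 4/17 = 0
  3/5·s² − (4/17 + 3/5)·s + 4/17 = 0
which factors as (s − 1)·(3/5·s − 4/17) = 0, giving roots s = 1 and s = (4/17)/(3/5) = 20/51.
Mean offspring μ = 14/85 + 2·3/5 = 116/85 > 1 (supercritical), so q < 1. The extinction probability is the smaller root: q = (4/17)/(3/5) = 20/51.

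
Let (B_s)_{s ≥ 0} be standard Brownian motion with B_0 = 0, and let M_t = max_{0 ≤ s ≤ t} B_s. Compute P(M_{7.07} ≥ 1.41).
P(M_{7.07} ≥ 1.41) = 2·P(B_{7.07} ≥ 1.41) = 2(1 − Φ(1.41/√7.07)) ≈ 0.5959

By the reflection principle for Brownian motion, P(M_t ≥ a) = 2 · P(B_t ≥ a) for a ≥ 0. Since B_t ~ N(0, t), P(B_t ≥ 1.41) = 1 − Φ(1.41/√t) = 1 − Φ(1.41/√7.07) = 1 − Φ(0.5303). So
  P(M_{7.07} ≥ 1.41) = 2(1 − Φ(0.5303)) ≈ 0.5959.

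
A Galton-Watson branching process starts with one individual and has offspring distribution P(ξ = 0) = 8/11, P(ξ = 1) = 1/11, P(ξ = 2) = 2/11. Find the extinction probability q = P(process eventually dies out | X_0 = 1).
q = 1

Mean offspring μ = 0·8/11 + 1·1/11 + 2·2/11 = 5/11 ≤ 1. For μ ≤ 1 with offspring not concentrated at 1, the Galton-Watson process goes extinct almost surely, so q = 1.
(Algebraic check: The pgf is f(s) = 8/11 + 1/11·s + 2/11·s². The extinction probability q is the smallest fixed point of f in [0, 1]. Setting s = f(s):
  2/11·s² + (1/11 − 1)·s + 8/11 = 0
  2/11·s² − (8/11 + 2/11)·s + 8/11 = 0
which factors as (s − 1)·(2/11·s − 8/11) = 0, giving roots s = 1 and s = (8/11)/(2/11) = 4. Since 4 ≥ 1, the smallest root in [0, 1] is s = 1.)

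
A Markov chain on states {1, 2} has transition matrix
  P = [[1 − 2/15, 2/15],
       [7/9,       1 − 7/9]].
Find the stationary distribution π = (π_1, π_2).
π_1 = 35/41, π_2 = 6/41

Solve πP = π with π_1 + π_2 = 1. From πP = π: π_1 · (1 − 2/15) + π_2 · 7/9 = π_1 ⇒ π_2 · 7/9 = π_1 · 2/15 ⇒ π_2/π_1 = (2/15)/(7/9) = 6/35. Together with π_1 + π_2 = 1:
  π_1 = (7/9)/(2/15 + 7/9) = (7/9)/(41/45) = 35/41,
  π_2 = (2/15)/(2/15 + 7/9) = (2/15)/(41/45) = 6/41.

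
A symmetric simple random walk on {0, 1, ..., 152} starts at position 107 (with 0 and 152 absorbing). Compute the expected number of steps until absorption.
E[τ | X_0 = 107] = 4815

Let v_k = E[τ | X_0 = k]. Boundary: v_0 = v_152 = 0. Recurrence: v_k = 1 + (v_{k-1} + v_{k+1})/2 for 1 ≤ k ≤ 151. The particular solution to v_k − (v_{k-1} + v_{k+1})/2 = 1 is v_k = −k^2. Adding homogeneous solution A + B k and matching boundaries gives v_k = k (152 − k). Substituting k = 107: v_107 = 107 · 45 = 4815.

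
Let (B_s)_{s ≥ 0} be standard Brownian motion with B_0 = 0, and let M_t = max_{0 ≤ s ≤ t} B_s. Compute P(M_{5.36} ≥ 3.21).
P(M_{5.36} ≥ 3.21) = 2·P(B_{5.36} ≥ 3.21) = 2(1 − Φ(3.21/√5.36)) ≈ 0.1656

By the reflection principle for Brownian motion, P(M_t ≥ a) = 2 · P(B_t ≥ a) for a ≥ 0. Since B_t ~ N(0, t), P(B_t ≥ 3.21) = 1 − Φ(3.21/√t) = 1 − Φ(3.21/√5.36) = 1 − Φ(1.3865). So
  P(M_{5.36} ≥ 3.21) = 2(1 − Φ(1.3865)) ≈ 0.1656.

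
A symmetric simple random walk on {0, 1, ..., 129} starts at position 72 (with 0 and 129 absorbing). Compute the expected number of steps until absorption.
E[τ | X_0 = 72] = 4104

Let v_k = E[τ | X_0 = k]. Boundary: v_0 = v_129 = 0. Recurrence: v_k = 1 + (v_{k-1} + v_{k+1})/2 for 1 ≤ k ≤ 128. The particular solution to v_k − (v_{k-1} + v_{k+1})/2 = 1 is v_k = −k^2. Adding homogeneous solution A + B k and matching boundaries gives v_k = k (129 − k). Substituting k = 72: v_72 = 72 · 57 = 4104.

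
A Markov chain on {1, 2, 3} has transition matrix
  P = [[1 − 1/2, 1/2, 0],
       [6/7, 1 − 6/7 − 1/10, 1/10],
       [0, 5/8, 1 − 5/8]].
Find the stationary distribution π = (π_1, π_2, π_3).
π = (300/503, 175/503, 28/503)

This is a birth-death chain on three states, which satisfies detailed balance: π_1 · P_{12} = π_2 · P_{21} and π_2 · P_{23} = π_3 · P_{32}.
From π_1 · 1/2 = π_2 · 6/7: π_2/π_1 = (1/2)/(6/7) = 7/12.
From π_2 · 1/10 = π_3 · 5/8: π_3/π_2 = (1/10)/(5/8) = 4/25.
Take π_1 proportional to 1; then unnormalized π = (1, 7/12, 7/75). Normalize by dividing by the sum 503/300:
  π = (300/503, 175/503, 28/503).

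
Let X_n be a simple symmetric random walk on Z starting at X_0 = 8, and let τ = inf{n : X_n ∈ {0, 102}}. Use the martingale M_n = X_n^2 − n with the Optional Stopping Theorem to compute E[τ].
E[τ] = 752

M_n = X_n^2 − n is a martingale (since E[X_{n+1}^2 | F_n] = X_n^2 + 1). By OST (τ has finite mean in a bounded region), E[M_τ] = E[M_0] = X_0^2 − 0 = 8^2 = 64. Also E[M_τ] = E[X_τ^2] − E[τ]. The walk exits at 0 or 102, with P(hit 102 first) = 8/102, so E[X_τ^2] = 102^2 · 8/102 + 0 = 816. Thus E[τ] = E[X_τ^2] − E[M_τ] = 816 − 64 = 752 = 8(102 − 8) = 752.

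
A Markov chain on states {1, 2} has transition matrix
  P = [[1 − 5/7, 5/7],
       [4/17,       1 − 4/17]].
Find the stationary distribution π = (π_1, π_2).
π_1 = 28/113, π_2 = 85/113

Solve πP = π with π_1 + π_2 = 1. From πP = π: π_1 · (1 − 5/7) + π_2 · 4/17 = π_1 ⇒ π_2 · 4/17 = π_1 · 5/7 ⇒ π_2/π_1 = (5/7)/(4/17) = 85/28. Together with π_1 + π_2 = 1:
  π_1 = (4/17)/(5/7 + 4/17) = (4/17)/(113/119) = 28/113,
  π_2 = (5/7)/(5/7 + 4/17) = (5/7)/(113/119) = 85/113.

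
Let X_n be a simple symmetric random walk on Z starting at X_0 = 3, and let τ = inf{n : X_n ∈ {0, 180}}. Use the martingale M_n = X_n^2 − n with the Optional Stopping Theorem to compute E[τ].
E[τ] = 531

M_n = X_n^2 − n is a martingale (since E[X_{n+1}^2 | F_n] = X_n^2 + 1). By OST (τ has finite mean in a bounded region), E[M_τ] = E[M_0] = X_0^2 − 0 = 3^2 = 9. Also E[M_τ] = E[X_τ^2] − E[τ]. The walk exits at 0 or 180, with P(hit 180 first) = 3/180, so E[X_τ^2] = 180^2 · 3/180 + 0 = 540. Thus E[τ] = E[X_τ^2] − E[M_τ] = 540 − 9 = 531 = 3(180 − 3) = 531.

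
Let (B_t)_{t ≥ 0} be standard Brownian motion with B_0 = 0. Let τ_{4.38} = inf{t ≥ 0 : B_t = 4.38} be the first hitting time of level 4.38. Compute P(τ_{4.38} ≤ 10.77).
P(τ_{4.38} ≤ 10.77) = 2(1 − Φ(4.38/√10.77)) = 2(1 − Φ(1.3346)) ≈ 0.1820

By the reflection principle for standard BM, P(τ_b ≤ t) = 2 · P(B_t ≥ b). Since B_t ~ N(0, t), P(B_t ≥ 4.38) = 1 − Φ(4.38/√t) = 1 − Φ(4.38/√10.77) = 1 − Φ(1.3346) ≈ 0.09100. Doubling: P(τ_{4.38} ≤ 10.77) ≈ 2 · 0.09100 = 0.18200 ≈ 0.1820.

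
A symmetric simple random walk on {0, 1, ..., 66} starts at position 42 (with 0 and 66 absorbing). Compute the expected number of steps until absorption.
E[τ | X_0 = 42] = 1008

Let v_k = E[τ | X_0 = k]. Boundary: v_0 = v_66 = 0. Recurrence: v_k = 1 + (v_{k-1} + v_{k+1})/2 for 1 ≤ k ≤ 65. The particular solution to v_k − (v_{k-1} + v_{k+1})/2 = 1 is v_k = −k^2. Adding homogeneous solution A + B k and matching boundaries gives v_k = k (66 − k). Substituting k = 42: v_42 = 42 · 24 = 1008.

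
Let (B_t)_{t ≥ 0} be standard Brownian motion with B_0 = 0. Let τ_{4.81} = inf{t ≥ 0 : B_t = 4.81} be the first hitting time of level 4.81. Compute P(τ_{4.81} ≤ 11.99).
P(τ_{4.81} ≤ 11.99) = 2(1 − Φ(4.81/√11.99)) = 2(1 − Φ(1.3891)) ≈ 0.1648

By the reflection principle for standard BM, P(τ_b ≤ t) = 2 · P(B_t ≥ b). Since B_t ~ N(0, t), P(B_t ≥ 4.81) = 1 − Φ(4.81/√t) = 1 − Φ(4.81/√11.99) = 1 − Φ(1.3891) ≈ 0.08240. Doubling: P(τ_{4.81} ≤ 11.99) ≈ 2 · 0.08240 = 0.16480 ≈ 0.1648.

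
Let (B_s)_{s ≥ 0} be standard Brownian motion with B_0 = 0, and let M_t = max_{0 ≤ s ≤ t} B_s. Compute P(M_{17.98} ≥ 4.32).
P(M_{17.98} ≥ 4.32) = 2·P(B_{17.98} ≥ 4.32) = 2(1 − Φ(4.32/√17.98)) ≈ 0.3083

By the reflection principle for Brownian motion, P(M_t ≥ a) = 2 · P(B_t ≥ a) for a ≥ 0. Since B_t ~ N(0, t), P(B_t ≥ 4.32) = 1 − Φ(4.32/√t) = 1 − Φ(4.32/√17.98) = 1 − Φ(1.0188). So
  P(M_{17.98} ≥ 4.32) = 2(1 − Φ(1.0188)) ≈ 0.3083.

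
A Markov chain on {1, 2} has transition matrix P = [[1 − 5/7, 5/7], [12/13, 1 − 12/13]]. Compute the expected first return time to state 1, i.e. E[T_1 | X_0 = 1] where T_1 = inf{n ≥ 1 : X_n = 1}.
E[T_1 | X_0 = 1] = 1/π_1 = 149/84

For an irreducible recurrent Markov chain with stationary distribution π, E[T_i | X_0 = i] = 1/π_i (Kac's formula). Here π_1 = (12/13)/(5/7 + 12/13) = (12/13)/(149/91) = 84/149, so E[T_1 | X_0 = 1] = 1/π_1 = (5/7 + 12/13)/(12/13) = (149/91)/(12/13) = 149/84.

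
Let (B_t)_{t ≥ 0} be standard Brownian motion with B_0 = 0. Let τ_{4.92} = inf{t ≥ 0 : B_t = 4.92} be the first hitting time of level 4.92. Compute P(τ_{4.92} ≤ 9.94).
P(τ_{4.92} ≤ 9.94) = 2(1 − Φ(4.92/√9.94)) = 2(1 − Φ(1.5605)) ≈ 0.1186

By the reflection principle for standard BM, P(τ_b ≤ t) = 2 · P(B_t ≥ b). Since B_t ~ N(0, t), P(B_t ≥ 4.92) = 1 − Φ(4.92/√t) = 1 − Φ(4.92/√9.94) = 1 − Φ(1.5605) ≈ 0.05932. Doubling: P(τ_{4.92} ≤ 9.94) ≈ 2 · 0.05932 = 0.11864 ≈ 0.1186.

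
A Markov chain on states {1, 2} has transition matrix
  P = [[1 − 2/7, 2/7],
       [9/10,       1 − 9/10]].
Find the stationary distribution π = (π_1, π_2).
π_1 = 63/83, π_2 = 20/83

Solve πP = π with π_1 + π_2 = 1. From πP = π: π_1 · (1 − 2/7) + π_2 · 9/10 = π_1 ⇒ π_2 · 9/10 = π_1 · 2/7 ⇒ π_2/π_1 = (2/7)/(9/10) = 20/63. Together with π_1 + π_2 = 1:
  π_1 = (9/10)/(2/7 + 9/10) = (9/10)/(83/70) = 63/83,
  π_2 = (2/7)/(2/7 + 9/10) = (2/7)/(83/70) = 20/83.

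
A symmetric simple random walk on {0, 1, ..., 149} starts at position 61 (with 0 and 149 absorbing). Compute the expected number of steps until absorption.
E[τ | X_0 = 61] = 5368

Let v_k = E[τ | X_0 = k]. Boundary: v_0 = v_149 = 0. Recurrence: v_k = 1 + (v_{k-1} + v_{k+1})/2 for 1 ≤ k ≤ 148. The particular solution to v_k − (v_{k-1} + v_{k+1})/2 = 1 is v_k = −k^2. Adding homogeneous solution A + B k and matching boundaries gives v_k = k (149 − k). Substituting k = 61: v_61 = 61 · 88 = 5368.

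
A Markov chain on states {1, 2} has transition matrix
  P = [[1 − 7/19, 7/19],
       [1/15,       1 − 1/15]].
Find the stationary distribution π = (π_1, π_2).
π_1 = 19/124, π_2 = 105/124

Solve πP = π with π_1 + π_2 = 1. From πP = π: π_1 · (1 − 7/19) + π_2 · 1/15 = π_1 ⇒ π_2 · 1/15 = π_1 · 7/19 ⇒ π_2/π_1 = (7/19)/(1/15) = 105/19. Together with π_1 + π_2 = 1:
  π_1 = (1/15)/(7/19 + 1/15) = (1/15)/(124/285) = 19/124,
  π_2 = (7/19)/(7/19 + 1/15) = (7/19)/(124/285) = 105/124.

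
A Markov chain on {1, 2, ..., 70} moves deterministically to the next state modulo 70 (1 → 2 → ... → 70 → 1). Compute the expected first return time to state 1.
E[T_1 | X_0 = 1] = 70

The chain cycles deterministically, so starting at state 1 it returns in exactly 70 steps. Equivalently, the stationary distribution is uniform π_j = 1/70 for every state j, so by Kac's formula E[T_1] = 1/π_1 = 70.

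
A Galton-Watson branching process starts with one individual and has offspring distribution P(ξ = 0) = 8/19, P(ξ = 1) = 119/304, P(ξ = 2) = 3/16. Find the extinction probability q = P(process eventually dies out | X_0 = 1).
q = 1

Mean offspring μ = 0·8/19 + 1·119/304 + 2·3/16 = 233/304 ≤ 1. For μ ≤ 1 with offspring not concentrated at 1, the Galton-Watson process goes extinct almost surely, so q = 1.
(Algebraic check: The pgf is f(s) = 8/19 + 119/304·s + 3/16·s². The extinction probability q is the smallest fixed point of f in [0, 1]. Setting s = f(s):
  3/16·s² + (119/304 − 1)·s + 8/19 = 0
  3/16·s² − (8/19 + 3/16)·s + 8/19 = 0
which factors as (s − 1)·(3/16·s − 8/19) = 0, giving roots s = 1 and s = (8/19)/(3/16) = 128/57. Since 128/57 ≥ 1, the smallest root in [0, 1] is s = 1.)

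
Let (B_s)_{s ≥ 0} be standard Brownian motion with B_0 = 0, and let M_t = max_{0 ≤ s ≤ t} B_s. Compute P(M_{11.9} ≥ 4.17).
P(M_{11.9} ≥ 4.17) = 2·P(B_{11.9} ≥ 4.17) = 2(1 − Φ(4.17/√11.9)) ≈ 0.2267

By the reflection principle for Brownian motion, P(M_t ≥ a) = 2 · P(B_t ≥ a) for a ≥ 0. Since B_t ~ N(0, t), P(B_t ≥ 4.17) = 1 − Φ(4.17/√t) = 1 − Φ(4.17/√11.9) = 1 − Φ(1.2088). So
  P(M_{11.9} ≥ 4.17) = 2(1 − Φ(1.2088)) ≈ 0.2267.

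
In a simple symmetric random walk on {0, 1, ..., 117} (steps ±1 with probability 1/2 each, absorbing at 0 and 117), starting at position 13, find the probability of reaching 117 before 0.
P(hit 117 before 0) = 13/117 = 1/9

Let u_k = P(hit 117 before 0 | start at k). Then u_0 = 0, u_117 = 1, and u_k = u_{k-1}/2 + u_{k+1}/2 for 1 ≤ k ≤ 116. This harmonic recurrence is solved by u_k = k/117, giving u_13 = 13/117 = 1/9.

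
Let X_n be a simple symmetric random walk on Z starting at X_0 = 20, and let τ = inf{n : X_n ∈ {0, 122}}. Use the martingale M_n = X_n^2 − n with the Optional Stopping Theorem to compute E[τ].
E[τ] = 2040

M_n = X_n^2 − n is a martingale (since E[X_{n+1}^2 | F_n] = X_n^2 + 1). By OST (τ has finite mean in a bounded region), E[M_τ] = E[M_0] = X_0^2 − 0 = 20^2 = 400. Also E[M_τ] = E[X_τ^2] − E[τ]. The walk exits at 0 or 122, with P(hit 122 first) = 20/122, so E[X_τ^2] = 122^2 · 20/122 + 0 = 2440. Thus E[τ] = E[X_τ^2] − E[M_τ] = 2440 − 400 = 2040 = 20(122 − 20) = 2040.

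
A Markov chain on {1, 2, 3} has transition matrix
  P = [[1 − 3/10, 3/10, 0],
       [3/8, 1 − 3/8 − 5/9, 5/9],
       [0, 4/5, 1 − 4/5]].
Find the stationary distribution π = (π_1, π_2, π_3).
π = (45/106, 18/53, 25/106)

This is a birth-death chain on three states, which satisfies detailed balance: π_1 · P_{12} = π_2 · P_{21} and π_2 · P_{23} = π_3 · P_{32}.
From π_1 · 3/10 = π_2 · 3/8: π_2/π_1 = (3/10)/(3/8) = 4/5.
From π_2 · 5/9 = π_3 · 4/5: π_3/π_2 = (5/9)/(4/5) = 25/36.
Take π_1 proportional to 1; then unnormalized π = (1, 4/5, 5/9). Normalize by dividing by the sum 106/45:
  π = (45/106, 18/53, 25/106).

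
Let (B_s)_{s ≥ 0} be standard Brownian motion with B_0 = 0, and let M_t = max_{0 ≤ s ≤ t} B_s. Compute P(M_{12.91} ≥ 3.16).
P(M_{12.91} ≥ 3.16) = 2·P(B_{12.91} ≥ 3.16) = 2(1 − Φ(3.16/√12.91)) ≈ 0.3791

By the reflection principle for Brownian motion, P(M_t ≥ a) = 2 · P(B_t ≥ a) for a ≥ 0. Since B_t ~ N(0, t), P(B_t ≥ 3.16) = 1 − Φ(3.16/√t) = 1 − Φ(3.16/√12.91) = 1 − Φ(0.8795). So
  P(M_{12.91} ≥ 3.16) = 2(1 − Φ(0.8795)) ≈ 0.3791.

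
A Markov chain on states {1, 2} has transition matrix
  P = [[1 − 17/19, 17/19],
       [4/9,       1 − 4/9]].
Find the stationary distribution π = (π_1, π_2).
π_1 = 76/229, π_2 = 153/229

Solve πP = π with π_1 + π_2 = 1. From πP = π: π_1 · (1 − 17/19) + π_2 · 4/9 = π_1 ⇒ π_2 · 4/9 = π_1 · 17/19 ⇒ π_2/π_1 = (17/19)/(4/9) = 153/76. Together with π_1 + π_2 = 1:
  π_1 = (4/9)/(17/19 + 4/9) = (4/9)/(229/171) = 76/229,
  π_2 = (17/19)/(17/19 + 4/9) = (17/19)/(229/171) = 153/229.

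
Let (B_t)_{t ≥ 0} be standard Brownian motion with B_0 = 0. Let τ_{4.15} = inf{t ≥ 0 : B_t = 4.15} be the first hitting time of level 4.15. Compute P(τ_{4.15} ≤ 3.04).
P(τ_{4.15} ≤ 3.04) = 2(1 − Φ(4.15/√3.04)) = 2(1 − Φ(2.3802)) ≈ 0.0173

By the reflection principle for standard BM, P(τ_b ≤ t) = 2 · P(B_t ≥ b). Since B_t ~ N(0, t), P(B_t ≥ 4.15) = 1 − Φ(4.15/√t) = 1 − Φ(4.15/√3.04) = 1 − Φ(2.3802) ≈ 0.00865. Doubling: P(τ_{4.15} ≤ 3.04) ≈ 2 · 0.00865 = 0.01730 ≈ 0.0173.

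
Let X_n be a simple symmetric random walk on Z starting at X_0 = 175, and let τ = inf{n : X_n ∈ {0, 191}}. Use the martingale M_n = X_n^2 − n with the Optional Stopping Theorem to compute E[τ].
E[τ] = 2800

M_n = X_n^2 − n is a martingale (since E[X_{n+1}^2 | F_n] = X_n^2 + 1). By OST (τ has finite mean in a bounded region), E[M_τ] = E[M_0] = X_0^2 − 0 = 175^2 = 30625. Also E[M_τ] = E[X_τ^2] − E[τ]. The walk exits at 0 or 191, with P(hit 191 first) = 175/191, so E[X_τ^2] = 191^2 · 175/191 + 0 = 33425. Thus E[τ] = E[X_τ^2] − E[M_τ] = 33425 − 30625 = 2800 = 175(191 − 175) = 2800.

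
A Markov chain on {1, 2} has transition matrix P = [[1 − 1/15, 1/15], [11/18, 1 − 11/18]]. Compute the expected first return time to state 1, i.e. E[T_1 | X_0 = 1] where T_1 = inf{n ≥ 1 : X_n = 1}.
E[T_1 | X_0 = 1] = 1/π_1 = 61/55

For an irreducible recurrent Markov chain with stationary distribution π, E[T_i | X_0 = i] = 1/π_i (Kac's formula). Here π_1 = (11/18)/(1/15 + 11/18) = (11/18)/(61/90) = 55/61, so E[T_1 | X_0 = 1] = 1/π_1 = (1/15 + 11/18)/(11/18) = (61/90)/(11/18) = 61/55.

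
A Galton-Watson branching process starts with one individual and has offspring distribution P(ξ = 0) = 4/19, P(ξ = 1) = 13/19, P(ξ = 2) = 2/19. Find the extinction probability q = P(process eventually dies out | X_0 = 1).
q = 1

Mean offspring μ = 0·4/19 + 1·13/19 + 2·2/19 = 17/19 ≤ 1. For μ ≤ 1 with offspring not concentrated at 1, the Galton-Watson process goes extinct almost surely, so q = 1.
(Algebraic check: The pgf is f(s) = 4/19 + 13/19·s + 2/19·s². The extinction probability q is the smallest fixed point of f in [0, 1]. Setting s = f(s):
  2/19·s² + (13/19 − 1)·s + 4/19 = 0
  2/19·s² − (4/19 + 2/19)·s + 4/19 = 0
which factors as (s − 1)·(2/19·s − 4/19) = 0, giving roots s = 1 and s = (4/19)/(2/19) = 2. Since 2 ≥ 1, the smallest root in [0, 1] is s = 1.)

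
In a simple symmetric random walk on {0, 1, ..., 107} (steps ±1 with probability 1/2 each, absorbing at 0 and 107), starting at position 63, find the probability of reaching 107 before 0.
P(hit 107 before 0) = 63/107

Let u_k = P(hit 107 before 0 | start at k). Then u_0 = 0, u_107 = 1, and u_k = u_{k-1}/2 + u_{k+1}/2 for 1 ≤ k ≤ 106. This harmonic recurrence is solved by u_k = k/107, giving u_63 = 63/107.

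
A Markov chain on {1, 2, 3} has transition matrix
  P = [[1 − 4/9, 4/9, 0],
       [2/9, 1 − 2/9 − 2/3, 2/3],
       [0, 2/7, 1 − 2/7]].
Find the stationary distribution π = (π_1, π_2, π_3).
π = (3/23, 6/23, 14/23)

This is a birth-death chain on three states, which satisfies detailed balance: π_1 · P_{12} = π_2 · P_{21} and π_2 · P_{23} = π_3 · P_{32}.
From π_1 · 4/9 = π_2 · 2/9: π_2/π_1 = (4/9)/(2/9) = 2.
From π_2 · 2/3 = π_3 · 2/7: π_3/π_2 = (2/3)/(2/7) = 7/3.
Take π_1 proportional to 1; then unnormalized π = (1, 2, 14/3). Normalize by dividing by the sum 23/3:
  π = (3/23, 6/23, 14/23).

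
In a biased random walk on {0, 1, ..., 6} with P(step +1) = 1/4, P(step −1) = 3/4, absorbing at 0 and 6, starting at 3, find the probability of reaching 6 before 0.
P(hit 6 before 0) = (1 − (3)^3) / (1 − (3)^6) = 1/28

Let u_k denote P(reach 6 before 0 | start at k). Boundary: u_0 = 0, u_6 = 1. Recurrence: u_k = 1/4·u_{k+1} + 3/4·u_{k-1} for 1 ≤ k ≤ 5. Try u_k = A + B·r^k with r = q/p = (3/4)/(1/4) = 3. Substitution satisfies the recurrence; boundary conditions give:
  u_k = (1 − r^k) / (1 − r^N) = (1 − (3)^3) / (1 − (3)^6) = 1/28.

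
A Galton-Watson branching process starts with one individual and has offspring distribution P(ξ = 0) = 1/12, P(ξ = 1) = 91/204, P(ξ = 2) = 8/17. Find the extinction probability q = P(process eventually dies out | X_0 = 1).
q = 17/96

The pgf is f(s) = 1/12 + 91/204·s + 8/17·s². The extinction probability q is the smallest fixed point of f in [0, 1]. Setting s = f(s):
  8/17·s² + (91/204 − 1)·s + 1/12 = 0
  8/17·s² − (1/12 + 8/17)·s + 1/12 = 0
which factors as (s − 1)·(8/17·s − 1/12) = 0, giving roots s = 1 and s = (1/12)/(8/17) = 17/96.
Mean offspring μ = 91/204 + 2·8/17 = 283/204 > 1 (supercritical), so q < 1. The extinction probability is the smaller root: q = (1/12)/(8/17) = 17/96.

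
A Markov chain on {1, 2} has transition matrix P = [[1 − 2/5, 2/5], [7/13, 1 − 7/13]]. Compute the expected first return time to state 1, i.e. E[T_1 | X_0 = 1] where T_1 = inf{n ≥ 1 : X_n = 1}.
E[T_1 | X_0 = 1] = 1/π_1 = 61/35

For an irreducible recurrent Markov chain with stationary distribution π, E[T_i | X_0 = i] = 1/π_i (Kac's formula). Here π_1 = (7/13)/(2/5 + 7/13) = (7/13)/(61/65) = 35/61, so E[T_1 | X_0 = 1] = 1/π_1 = (2/5 + 7/13)/(7/13) = (61/65)/(7/13) = 61/35.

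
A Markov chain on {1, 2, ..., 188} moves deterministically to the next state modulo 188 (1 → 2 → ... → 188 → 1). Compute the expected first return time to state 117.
E[T_117 | X_0 = 117] = 188

The chain cycles deterministically, so starting at state 117 it returns in exactly 188 steps. Equivalently, the stationary distribution is uniform π_j = 1/188 for every state j, so by Kac's formula E[T_117] = 1/π_117 = 188.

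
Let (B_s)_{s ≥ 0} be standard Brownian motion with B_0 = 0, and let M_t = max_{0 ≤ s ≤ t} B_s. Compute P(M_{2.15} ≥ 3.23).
P(M_{2.15} ≥ 3.23) = 2·P(B_{2.15} ≥ 3.23) = 2(1 − Φ(3.23/√2.15)) ≈ 0.0276

By the reflection principle for Brownian motion, P(M_t ≥ a) = 2 · P(B_t ≥ a) for a ≥ 0. Since B_t ~ N(0, t), P(B_t ≥ 3.23) = 1 − Φ(3.23/√t) = 1 − Φ(3.23/√2.15) = 1 − Φ(2.2028). So
  P(M_{2.15} ≥ 3.23) = 2(1 − Φ(2.2028)) ≈ 0.0276.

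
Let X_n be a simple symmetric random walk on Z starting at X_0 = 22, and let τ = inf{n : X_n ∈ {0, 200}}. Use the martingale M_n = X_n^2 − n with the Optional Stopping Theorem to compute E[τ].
E[τ] = 3916

M_n = X_n^2 − n is a martingale (since E[X_{n+1}^2 | F_n] = X_n^2 + 1). By OST (τ has finite mean in a bounded region), E[M_τ] = E[M_0] = X_0^2 − 0 = 22^2 = 484. Also E[M_τ] = E[X_τ^2] − E[τ]. The walk exits at 0 or 200, with P(hit 200 first) = 22/200, so E[X_τ^2] = 200^2 · 22/200 + 0 = 4400. Thus E[τ] = E[X_τ^2] − E[M_τ] = 4400 − 484 = 3916 = 22(200 − 22) = 3916.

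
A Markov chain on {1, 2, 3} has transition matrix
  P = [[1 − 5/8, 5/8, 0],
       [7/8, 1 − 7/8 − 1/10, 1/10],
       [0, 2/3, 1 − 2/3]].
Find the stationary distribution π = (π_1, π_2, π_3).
π = (28/51, 20/51, 1/17)

This is a birth-death chain on three states, which satisfies detailed balance: π_1 · P_{12} = π_2 · P_{21} and π_2 · P_{23} = π_3 · P_{32}.
From π_1 · 5/8 = π_2 · 7/8: π_2/π_1 = (5/8)/(7/8) = 5/7.
From π_2 · 1/10 = π_3 · 2/3: π_3/π_2 = (1/10)/(2/3) = 3/20.
Take π_1 proportional to 1; then unnormalized π = (1, 5/7, 3/28). Normalize by dividing by the sum 51/28:
  π = (28/51, 20/51, 1/17).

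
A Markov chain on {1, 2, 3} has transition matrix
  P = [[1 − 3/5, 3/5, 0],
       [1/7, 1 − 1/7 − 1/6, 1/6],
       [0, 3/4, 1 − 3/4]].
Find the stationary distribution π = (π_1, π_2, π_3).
π = (15/92, 63/92, 7/46)

This is a birth-death chain on three states, which satisfies detailed balance: π_1 · P_{12} = π_2 · P_{21} and π_2 · P_{23} = π_3 · P_{32}.
From π_1 · 3/5 = π_2 · 1/7: π_2/π_1 = (3/5)/(1/7) = 21/5.
From π_2 · 1/6 = π_3 · 3/4: π_3/π_2 = (1/6)/(3/4) = 2/9.
Take π_1 proportional to 1; then unnormalized π = (1, 21/5, 14/15). Normalize by dividing by the sum 92/15:
  π = (15/92, 63/92, 7/46).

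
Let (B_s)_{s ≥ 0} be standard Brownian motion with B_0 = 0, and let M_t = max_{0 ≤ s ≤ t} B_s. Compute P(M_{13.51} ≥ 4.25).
P(M_{13.51} ≥ 4.25) = 2·P(B_{13.51} ≥ 4.25) = 2(1 − Φ(4.25/√13.51)) ≈ 0.2476

By the reflection principle for Brownian motion, P(M_t ≥ a) = 2 · P(B_t ≥ a) for a ≥ 0. Since B_t ~ N(0, t), P(B_t ≥ 4.25) = 1 − Φ(4.25/√t) = 1 − Φ(4.25/√13.51) = 1 − Φ(1.1563). So
  P(M_{13.51} ≥ 4.25) = 2(1 − Φ(1.1563)) ≈ 0.2476.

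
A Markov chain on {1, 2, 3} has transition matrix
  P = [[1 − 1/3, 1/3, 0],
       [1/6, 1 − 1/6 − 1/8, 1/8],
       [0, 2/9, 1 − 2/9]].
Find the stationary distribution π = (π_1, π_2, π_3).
π = (8/33, 16/33, 3/11)

This is a birth-death chain on three states, which satisfies detailed balance: π_1 · P_{12} = π_2 · P_{21} and π_2 · P_{23} = π_3 · P_{32}.
From π_1 · 1/3 = π_2 · 1/6: π_2/π_1 = (1/3)/(1/6) = 2.
From π_2 · 1/8 = π_3 · 2/9: π_3/π_2 = (1/8)/(2/9) = 9/16.
Take π_1 proportional to 1; then unnormalized π = (1, 2, 9/8). Normalize by dividing by the sum 33/8:
  π = (8/33, 16/33, 3/11).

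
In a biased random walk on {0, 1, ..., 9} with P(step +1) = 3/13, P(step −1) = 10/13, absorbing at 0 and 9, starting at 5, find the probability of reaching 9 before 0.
P(hit 9 before 0) = (1 − (10/3)^5) / (1 − (10/3)^9) = 1154331/142854331

Let u_k denote P(reach 9 before 0 | start at k). Boundary: u_0 = 0, u_9 = 1. Recurrence: u_k = 3/13·u_{k+1} + 10/13·u_{k-1} for 1 ≤ k ≤ 8. Try u_k = A + B·r^k with r = q/p = (10/13)/(3/13) = 10/3. Substitution satisfies the recurrence; boundary conditions give:
  u_k = (1 − r^k) / (1 − r^N) = (1 − (10/3)^5) / (1 − (10/3)^9) = 1154331/142854331.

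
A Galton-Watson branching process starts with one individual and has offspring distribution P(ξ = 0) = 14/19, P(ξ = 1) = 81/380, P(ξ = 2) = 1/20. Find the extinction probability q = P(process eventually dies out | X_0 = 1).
q = 1

Mean offspring μ = 0·14/19 + 1·81/380 + 2·1/20 = 119/380 ≤ 1. For μ ≤ 1 with offspring not concentrated at 1, the Galton-Watson process goes extinct almost surely, so q = 1.
(Algebraic check: The pgf is f(s) = 14/19 + 81/380·s + 1/20·s². The extinction probability q is the smallest fixed point of f in [0, 1]. Setting s = f(s):
  1/20·s² + (81/380 − 1)·s + 14/19 = 0
  1/20·s² − (14/19 + 1/20)·s + 14/19 = 0
which factors as (s − 1)·(1/20·s − 14/19) = 0, giving roots s = 1 and s = (14/19)/(1/20) = 280/19. Since 280/19 ≥ 1, the smallest root in [0, 1] is s = 1.)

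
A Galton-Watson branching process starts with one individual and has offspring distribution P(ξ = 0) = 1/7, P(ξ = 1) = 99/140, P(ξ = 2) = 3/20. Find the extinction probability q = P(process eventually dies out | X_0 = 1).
q = 20/21

The pgf is f(s) = 1/7 + 99/140·s + 3/20·s². The extinction probability q is the smallest fixed point of f in [0, 1]. Setting s = f(s):
  3/20·s² + (99/140 − 1)·s + 1/7 = 0
  3/20·s² − (1/7 + 3/20)·s + 1/7 = 0
which factors as (s − 1)·(3/20·s − 1/7) = 0, giving roots s = 1 and s = (1/7)/(3/20) = 20/21.
Mean offspring μ = 99/140 + 2·3/20 = 141/140 > 1 (supercritical), so q < 1. The extinction probability is the smaller root: q = (1/7)/(3/20) = 20/21.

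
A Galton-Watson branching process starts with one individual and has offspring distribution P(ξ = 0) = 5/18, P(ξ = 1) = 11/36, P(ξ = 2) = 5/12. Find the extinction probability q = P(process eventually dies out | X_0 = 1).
q = 2/3

The pgf is f(s) = 5/18 + 11/36·s + 5/12·s². The extinction probability q is the smallest fixed point of f in [0, 1]. Setting s = f(s):
  5/12·s² + (11/36 − 1)·s + 5/18 = 0
  5/12·s² − (5/18 + 5/12)·s + 5/18 = 0
which factors as (s − 1)·(5/12·s − 5/18) = 0, giving roots s = 1 and s = (5/18)/(5/12) = 2/3.
Mean offspring μ = 11/36 + 2·5/12 = 41/36 > 1 (supercritical), so q < 1. The extinction probability is the smaller root: q = (5/18)/(5/12) = 2/3.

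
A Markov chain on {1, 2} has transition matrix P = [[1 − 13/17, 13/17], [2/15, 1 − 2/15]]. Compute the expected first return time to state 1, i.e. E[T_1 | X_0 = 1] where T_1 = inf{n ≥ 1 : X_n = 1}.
E[T_1 | X_0 = 1] = 1/π_1 = 229/34

For an irreducible recurrent Markov chain with stationary distribution π, E[T_i | X_0 = i] = 1/π_i (Kac's formula). Here π_1 = (2/15)/(13/17 + 2/15) = (2/15)/(229/255) = 34/229, so E[T_1 | X_0 = 1] = 1/π_1 = (13/17 + 2/15)/(2/15) = (229/255)/(2/15) = 229/34.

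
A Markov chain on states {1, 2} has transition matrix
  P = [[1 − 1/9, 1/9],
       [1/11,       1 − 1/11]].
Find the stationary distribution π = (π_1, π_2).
π_1 = 9/20, π_2 = 11/20

Solve πP = π with π_1 + π_2 = 1. From πP = π: π_1 · (1 − 1/9) + π_2 · 1/11 = π_1 ⇒ π_2 · 1/11 = π_1 · 1/9 ⇒ π_2/π_1 = (1/9)/(1/11) = 11/9. Together with π_1 + π_2 = 1:
  π_1 = (1/11)/(1/9 + 1/11) = (1/11)/(20/99) = 9/20,
  π_2 = (1/9)/(1/9 + 1/11) = (1/9)/(20/99) = 11/20.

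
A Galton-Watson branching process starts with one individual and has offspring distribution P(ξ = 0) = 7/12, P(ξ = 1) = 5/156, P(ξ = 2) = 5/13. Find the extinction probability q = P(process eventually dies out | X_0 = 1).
q = 1

Mean offspring μ = 0·7/12 + 1·5/156 + 2·5/13 = 125/156 ≤ 1. For μ ≤ 1 with offspring not concentrated at 1, the Galton-Watson process goes extinct almost surely, so q = 1.
(Algebraic check: The pgf is f(s) = 7/12 + 5/156·s + 5/13·s². The extinction probability q is the smallest fixed point of f in [0, 1]. Setting s = f(s):
  5/13·s² + (5/156 − 1)·s + 7/12 = 0
  5/13·s² − (7/12 + 5/13)·s + 7/12 = 0
which factors as (s − 1)·(5/13·s − 7/12) = 0, giving roots s = 1 and s = (7/12)/(5/13) = 91/60. Since 91/60 ≥ 1, the smallest root in [0, 1] is s = 1.)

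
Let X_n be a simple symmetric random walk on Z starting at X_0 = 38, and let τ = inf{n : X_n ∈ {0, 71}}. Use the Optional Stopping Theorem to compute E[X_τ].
E[X_τ] = 38

X_n is a martingale and τ is a bounded-mean stopping time (indeed τ is finite a.s. with bounded expectation since the walk is in a bounded region). By the OST, E[X_τ] = E[X_0] = 38. Equivalently: E[X_τ] = 71 · P(hit 71 first) + 0 · P(hit 0 first) = 71 · (38/71) = 38.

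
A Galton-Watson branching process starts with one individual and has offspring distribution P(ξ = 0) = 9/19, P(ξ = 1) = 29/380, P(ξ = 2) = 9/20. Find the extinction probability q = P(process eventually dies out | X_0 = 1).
q = 1

Mean offspring μ = 0·9/19 + 1·29/380 + 2·9/20 = 371/380 ≤ 1. For μ ≤ 1 with offspring not concentrated at 1, the Galton-Watson process goes extinct almost surely, so q = 1.
(Algebraic check: The pgf is f(s) = 9/19 + 29/380·s + 9/20·s². The extinction probability q is the smallest fixed point of f in [0, 1]. Setting s = f(s):
  9/20·s² + (29/380 − 1)·s + 9/19 = 0
  9/20·s² − (9/19 + 9/20)·s + 9/19 = 0
which factors as (s − 1)·(9/20·s − 9/19) = 0, giving roots s = 1 and s = (9/19)/(9/20) = 20/19. Since 20/19 ≥ 1, the smallest root in [0, 1] is s = 1.)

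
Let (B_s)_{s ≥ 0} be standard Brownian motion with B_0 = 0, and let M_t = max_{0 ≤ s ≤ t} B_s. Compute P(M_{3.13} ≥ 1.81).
P(M_{3.13} ≥ 1.81) = 2·P(B_{3.13} ≥ 1.81) = 2(1 − Φ(1.81/√3.13)) ≈ 0.3063

By the reflection principle for Brownian motion, P(M_t ≥ a) = 2 · P(B_t ≥ a) for a ≥ 0. Since B_t ~ N(0, t), P(B_t ≥ 1.81) = 1 − Φ(1.81/√t) = 1 − Φ(1.81/√3.13) = 1 − Φ(1.0231). So
  P(M_{3.13} ≥ 1.81) = 2(1 − Φ(1.0231)) ≈ 0.3063.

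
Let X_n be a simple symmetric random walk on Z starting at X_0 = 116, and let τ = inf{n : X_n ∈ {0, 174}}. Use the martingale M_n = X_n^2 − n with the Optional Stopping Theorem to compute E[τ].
E[τ] = 6728

M_n = X_n^2 − n is a martingale (since E[X_{n+1}^2 | F_n] = X_n^2 + 1). By OST (τ has finite mean in a bounded region), E[M_τ] = E[M_0] = X_0^2 − 0 = 116^2 = 13456. Also E[M_τ] = E[X_τ^2] − E[τ]. The walk exits at 0 or 174, with P(hit 174 first) = 116/174, so E[X_τ^2] = 174^2 · 116/174 + 0 = 20184. Thus E[τ] = E[X_τ^2] − E[M_τ] = 20184 − 13456 = 6728 = 116(174 − 116) = 6728.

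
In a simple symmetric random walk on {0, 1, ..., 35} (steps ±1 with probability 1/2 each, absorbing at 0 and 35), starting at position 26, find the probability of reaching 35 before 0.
P(hit 35 before 0) = 26/35

Let u_k = P(hit 35 before 0 | start at k). Then u_0 = 0, u_35 = 1, and u_k = u_{k-1}/2 + u_{k+1}/2 for 1 ≤ k ≤ 34. This harmonic recurrence is solved by u_k = k/35, giving u_26 = 26/35.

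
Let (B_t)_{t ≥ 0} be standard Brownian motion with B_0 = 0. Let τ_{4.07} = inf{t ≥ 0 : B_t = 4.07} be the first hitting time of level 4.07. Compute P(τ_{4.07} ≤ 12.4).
P(τ_{4.07} ≤ 12.4) = 2(1 − Φ(4.07/√12.4)) = 2(1 − Φ(1.1558)) ≈ 0.2478

By the reflection principle for standard BM, P(τ_b ≤ t) = 2 · P(B_t ≥ b). Since B_t ~ N(0, t), P(B_t ≥ 4.07) = 1 − Φ(4.07/√t) = 1 − Φ(4.07/√12.4) = 1 − Φ(1.1558) ≈ 0.12388. Doubling: P(τ_{4.07} ≤ 12.4) ≈ 2 · 0.12388 = 0.24776 ≈ 0.2478.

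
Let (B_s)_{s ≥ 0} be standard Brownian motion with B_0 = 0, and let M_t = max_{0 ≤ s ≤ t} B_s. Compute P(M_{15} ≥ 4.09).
P(M_{15} ≥ 4.09) = 2·P(B_{15} ≥ 4.09) = 2(1 − Φ(4.09/√15)) ≈ 0.2910

By the reflection principle for Brownian motion, P(M_t ≥ a) = 2 · P(B_t ≥ a) for a ≥ 0. Since B_t ~ N(0, t), P(B_t ≥ 4.09) = 1 − Φ(4.09/√t) = 1 − Φ(4.09/√15) = 1 − Φ(1.0560). So
  P(M_{15} ≥ 4.09) = 2(1 − Φ(1.0560)) ≈ 0.2910.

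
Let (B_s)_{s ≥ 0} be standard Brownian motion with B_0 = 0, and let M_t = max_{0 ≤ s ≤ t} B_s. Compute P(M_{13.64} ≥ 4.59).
P(M_{13.64} ≥ 4.59) = 2·P(B_{13.64} ≥ 4.59) = 2(1 − Φ(4.59/√13.64)) ≈ 0.2139

By the reflection principle for Brownian motion, P(M_t ≥ a) = 2 · P(B_t ≥ a) for a ≥ 0. Since B_t ~ N(0, t), P(B_t ≥ 4.59) = 1 − Φ(4.59/√t) = 1 − Φ(4.59/√13.64) = 1 − Φ(1.2428). So
  P(M_{13.64} ≥ 4.59) = 2(1 − Φ(1.2428)) ≈ 0.2139.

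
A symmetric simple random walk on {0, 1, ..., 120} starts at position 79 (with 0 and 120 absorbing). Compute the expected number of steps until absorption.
E[τ | X_0 = 79] = 3239

Let v_k = E[τ | X_0 = k]. Boundary: v_0 = v_120 = 0. Recurrence: v_k = 1 + (v_{k-1} + v_{k+1})/2 for 1 ≤ k ≤ 119. The particular solution to v_k − (v_{k-1} + v_{k+1})/2 = 1 is v_k = −k^2. Adding homogeneous solution A + B k and matching boundaries gives v_k = k (120 − k). Substituting k = 79: v_79 = 79 · 41 = 3239.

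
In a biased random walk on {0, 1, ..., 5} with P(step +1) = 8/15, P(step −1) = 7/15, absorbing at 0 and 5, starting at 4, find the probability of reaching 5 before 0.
P(hit 5 before 0) = (1 − (7/8)^4) / (1 − (7/8)^5) = 13560/15961

Let u_k denote P(reach 5 before 0 | start at k). Boundary: u_0 = 0, u_5 = 1. Recurrence: u_k = 8/15·u_{k+1} + 7/15·u_{k-1} for 1 ≤ k ≤ 4. Try u_k = A + B·r^k with r = q/p = (7/15)/(8/15) = 7/8. Substitution satisfies the recurrence; boundary conditions give:
  u_k = (1 − r^k) / (1 − r^N) = (1 − (7/8)^4) / (1 − (7/8)^5) = 13560/15961.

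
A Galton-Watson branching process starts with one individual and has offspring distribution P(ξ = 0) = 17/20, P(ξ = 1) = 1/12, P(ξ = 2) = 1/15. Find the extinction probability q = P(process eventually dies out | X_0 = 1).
q = 1

Mean offspring μ = 0·17/20 + 1·1/12 + 2·1/15 = 13/60 ≤ 1. For μ ≤ 1 with offspring not concentrated at 1, the Galton-Watson process goes extinct almost surely, so q = 1.
(Algebraic check: The pgf is f(s) = 17/20 + 1/12·s + 1/15·s². The extinction probability q is the smallest fixed point of f in [0, 1]. Setting s = f(s):
  1/15·s² + (1/12 − 1)·s + 17/20 = 0
  1/15·s² − (17/20 + 1/15)·s + 17/20 = 0
which factors as (s − 1)·(1/15·s − 17/20) = 0, giving roots s = 1 and s = (17/20)/(1/15) = 51/4. Since 51/4 ≥ 1, the smallest root in [0, 1] is s = 1.)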